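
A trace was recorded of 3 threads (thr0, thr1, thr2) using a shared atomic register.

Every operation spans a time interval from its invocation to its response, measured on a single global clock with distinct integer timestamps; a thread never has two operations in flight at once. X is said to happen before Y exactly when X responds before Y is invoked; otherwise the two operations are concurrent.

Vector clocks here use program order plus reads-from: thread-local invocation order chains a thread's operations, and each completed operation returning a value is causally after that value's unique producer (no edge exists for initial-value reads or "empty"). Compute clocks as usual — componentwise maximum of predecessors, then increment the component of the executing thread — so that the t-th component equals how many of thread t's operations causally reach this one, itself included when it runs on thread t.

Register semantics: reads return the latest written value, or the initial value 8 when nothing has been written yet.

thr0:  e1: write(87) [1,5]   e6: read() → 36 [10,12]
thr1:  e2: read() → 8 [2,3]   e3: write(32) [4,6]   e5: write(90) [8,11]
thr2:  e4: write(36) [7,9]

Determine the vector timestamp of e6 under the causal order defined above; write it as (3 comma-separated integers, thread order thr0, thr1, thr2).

invoked at 7, e4 has no predecessors; its own thr2 bump gives (0, 0, 1)
invoked at 2, e2 has no predecessors; its own thr1 bump gives (0, 1, 0)
invoked at 1, e1 has no predecessors; its own thr0 bump gives (1, 0, 0)
merge at e3 (invoked 4): VC(e2)=(0, 1, 0), own-thread bump on thr1 → (0, 2, 0)
merge at e5 (invoked 8): VC(e3)=(0, 2, 0), own-thread bump on thr1 → (0, 3, 0)
merge at e6 (invoked 10): VC(e1)=(1, 0, 0), VC(e4)=(0, 0, 1), own-thread bump on thr0 → (2, 0, 1)
target: VC(e6) = (2, 0, 1)

(2, 0, 1)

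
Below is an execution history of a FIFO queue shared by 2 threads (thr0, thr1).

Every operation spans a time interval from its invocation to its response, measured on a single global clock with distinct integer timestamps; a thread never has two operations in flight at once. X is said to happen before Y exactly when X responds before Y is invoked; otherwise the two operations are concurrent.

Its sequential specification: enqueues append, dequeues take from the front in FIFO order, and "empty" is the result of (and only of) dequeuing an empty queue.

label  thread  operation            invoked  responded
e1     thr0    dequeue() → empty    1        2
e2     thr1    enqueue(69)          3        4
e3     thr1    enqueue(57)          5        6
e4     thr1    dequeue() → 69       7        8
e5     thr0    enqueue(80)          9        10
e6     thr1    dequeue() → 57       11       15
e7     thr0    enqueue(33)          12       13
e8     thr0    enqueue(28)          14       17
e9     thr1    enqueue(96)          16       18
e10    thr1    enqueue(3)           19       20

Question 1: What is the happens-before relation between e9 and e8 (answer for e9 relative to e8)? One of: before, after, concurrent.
concurrent

e9 spans [16,18], e8 spans [14,17]
the intervals overlap in both directions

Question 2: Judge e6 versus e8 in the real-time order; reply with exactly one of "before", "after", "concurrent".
concurrent

e6 spans [11,15], e8 spans [14,17]
the intervals overlap in both directions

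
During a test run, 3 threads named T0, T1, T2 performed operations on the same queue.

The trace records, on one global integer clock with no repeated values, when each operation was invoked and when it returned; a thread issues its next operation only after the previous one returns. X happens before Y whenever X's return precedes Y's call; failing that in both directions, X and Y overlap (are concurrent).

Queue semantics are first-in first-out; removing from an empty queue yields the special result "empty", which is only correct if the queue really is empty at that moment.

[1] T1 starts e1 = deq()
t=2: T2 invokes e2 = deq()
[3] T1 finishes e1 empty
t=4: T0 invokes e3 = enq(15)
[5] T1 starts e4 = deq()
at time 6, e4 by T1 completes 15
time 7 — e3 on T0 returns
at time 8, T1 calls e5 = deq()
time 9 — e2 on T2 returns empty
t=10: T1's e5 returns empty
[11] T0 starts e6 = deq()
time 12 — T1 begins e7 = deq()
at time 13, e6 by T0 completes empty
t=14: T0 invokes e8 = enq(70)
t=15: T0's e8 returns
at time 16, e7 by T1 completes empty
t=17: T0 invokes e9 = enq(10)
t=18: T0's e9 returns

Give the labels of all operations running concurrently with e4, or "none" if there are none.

e2, e3

e4 spans [5,6]: anything still running between times 5 and 6 counts as concurrent
e1 [1,3]: before
e2 [2,9]: concurrent
e3 [4,7]: concurrent
e5 [8,10]: after
e6 [11,13]: after
e7 [12,16]: after
e8 [14,15]: after
e9 [17,18]: after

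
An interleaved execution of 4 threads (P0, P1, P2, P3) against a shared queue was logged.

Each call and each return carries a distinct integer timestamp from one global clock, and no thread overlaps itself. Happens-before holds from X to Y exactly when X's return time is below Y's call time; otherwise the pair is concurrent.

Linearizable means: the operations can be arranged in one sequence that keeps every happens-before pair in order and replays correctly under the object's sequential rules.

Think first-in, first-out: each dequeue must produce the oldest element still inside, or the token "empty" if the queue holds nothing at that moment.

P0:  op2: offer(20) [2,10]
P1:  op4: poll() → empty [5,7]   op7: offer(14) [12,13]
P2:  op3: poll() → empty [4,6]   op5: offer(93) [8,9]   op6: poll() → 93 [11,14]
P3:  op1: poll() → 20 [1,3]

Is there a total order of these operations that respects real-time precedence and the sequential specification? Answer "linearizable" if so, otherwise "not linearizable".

a witness: op2, op1, op3, op4, op5, op6, op7
after step 1 (op2 offer(20)): queue <20>
after step 2 (op1 poll() → 20): queue <>
after step 3 (op3 poll() → empty): queue <>
after step 4 (op4 poll() → empty): queue <>
after step 5 (op5 offer(93)): queue <93>
after step 6 (op6 poll() → 93): queue <>
after step 7 (op7 offer(14)): queue <14>

linearizable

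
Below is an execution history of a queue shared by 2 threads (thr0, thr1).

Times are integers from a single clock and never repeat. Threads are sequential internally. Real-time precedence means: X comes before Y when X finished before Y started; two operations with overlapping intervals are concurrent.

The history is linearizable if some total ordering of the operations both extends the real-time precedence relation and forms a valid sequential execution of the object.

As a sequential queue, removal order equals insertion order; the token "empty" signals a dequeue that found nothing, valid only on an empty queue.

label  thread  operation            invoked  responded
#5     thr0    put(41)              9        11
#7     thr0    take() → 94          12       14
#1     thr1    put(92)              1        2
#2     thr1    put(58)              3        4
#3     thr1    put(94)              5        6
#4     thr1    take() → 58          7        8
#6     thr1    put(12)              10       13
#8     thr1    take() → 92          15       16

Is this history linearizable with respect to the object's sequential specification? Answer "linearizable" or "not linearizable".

already the first 8 events (up to #4's response at time 8) admit no linearization; the first 7 still do
one real-time candidate order over the 4 completed operations — the queue replay rejects it
take #1, #2, #3, #4: step 4 already fails, because #4 take() → 58 cannot occur there

not linearizable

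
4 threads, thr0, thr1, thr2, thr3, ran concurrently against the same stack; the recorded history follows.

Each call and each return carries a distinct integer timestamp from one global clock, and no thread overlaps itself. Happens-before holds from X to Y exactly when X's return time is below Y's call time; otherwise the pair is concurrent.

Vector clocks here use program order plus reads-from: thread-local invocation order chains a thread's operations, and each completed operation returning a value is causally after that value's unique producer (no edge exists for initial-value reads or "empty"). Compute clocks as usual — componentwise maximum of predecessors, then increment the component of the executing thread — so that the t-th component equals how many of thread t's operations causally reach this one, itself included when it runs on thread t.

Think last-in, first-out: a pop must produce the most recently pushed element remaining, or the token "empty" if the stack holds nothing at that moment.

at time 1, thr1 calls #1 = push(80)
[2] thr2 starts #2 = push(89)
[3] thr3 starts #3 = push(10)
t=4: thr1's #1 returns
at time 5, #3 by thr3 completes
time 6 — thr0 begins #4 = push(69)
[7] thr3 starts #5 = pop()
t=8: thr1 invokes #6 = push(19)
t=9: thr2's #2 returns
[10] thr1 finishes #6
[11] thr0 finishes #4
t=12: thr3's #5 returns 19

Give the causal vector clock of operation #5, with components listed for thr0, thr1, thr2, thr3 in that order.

#3 (invocation 3): nothing precedes it; thr3's component alone gives (0, 0, 0, 1)
#2 (invocation 2): nothing precedes it; thr2's component alone gives (0, 0, 1, 0)
#1 (invocation 1): nothing precedes it; thr1's component alone gives (0, 1, 0, 0)
#4 (invocation 6): nothing precedes it; thr0's component alone gives (1, 0, 0, 0)
merge at #6 (invoked 8): VC(#1)=(0, 1, 0, 0), own-thread bump on thr1 → (0, 2, 0, 0)
merge at #5 (invoked 7): VC(#3)=(0, 0, 0, 1), VC(#6)=(0, 2, 0, 0), own-thread bump on thr3 → (0, 2, 0, 2)
target: VC(#5) = (0, 2, 0, 2)

(0, 2, 0, 2)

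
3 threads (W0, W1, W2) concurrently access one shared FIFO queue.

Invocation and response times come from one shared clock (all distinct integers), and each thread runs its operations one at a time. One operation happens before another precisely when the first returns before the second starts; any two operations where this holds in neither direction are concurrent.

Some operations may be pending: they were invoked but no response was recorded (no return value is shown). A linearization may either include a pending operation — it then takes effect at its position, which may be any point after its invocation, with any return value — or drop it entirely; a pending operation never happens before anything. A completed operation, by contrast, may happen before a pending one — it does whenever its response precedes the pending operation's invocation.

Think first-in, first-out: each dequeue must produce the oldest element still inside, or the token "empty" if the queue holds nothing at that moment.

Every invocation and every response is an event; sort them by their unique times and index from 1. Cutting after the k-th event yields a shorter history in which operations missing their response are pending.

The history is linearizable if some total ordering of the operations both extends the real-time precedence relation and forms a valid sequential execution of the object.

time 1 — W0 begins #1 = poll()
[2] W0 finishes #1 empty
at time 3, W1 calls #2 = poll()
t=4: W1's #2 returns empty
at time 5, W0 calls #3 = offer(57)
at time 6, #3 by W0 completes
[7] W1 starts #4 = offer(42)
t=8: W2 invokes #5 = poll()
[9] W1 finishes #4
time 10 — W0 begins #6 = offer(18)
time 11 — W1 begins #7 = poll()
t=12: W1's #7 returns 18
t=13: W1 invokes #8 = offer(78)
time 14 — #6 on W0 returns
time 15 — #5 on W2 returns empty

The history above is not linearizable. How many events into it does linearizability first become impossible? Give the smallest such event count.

12

one valid order for events 1..11 is #1, #2, #3, #4:
after step 1 (#1 poll() → empty): queue <>
after step 2 (#2 poll() → empty): queue <>
after step 3 (#3 offer(57)): queue <57>
after step 4 (#4 offer(42)): queue <57,42>
event 12 — #7's response, time 12 — after it, nothing linearizes
no escape via the 2 pending operations (#5, #6): every completion choice fails
e.g. #1, #2, #3, #4, #7 (pending dropped): illegal at step 5, since #7 poll() → 18 cannot apply there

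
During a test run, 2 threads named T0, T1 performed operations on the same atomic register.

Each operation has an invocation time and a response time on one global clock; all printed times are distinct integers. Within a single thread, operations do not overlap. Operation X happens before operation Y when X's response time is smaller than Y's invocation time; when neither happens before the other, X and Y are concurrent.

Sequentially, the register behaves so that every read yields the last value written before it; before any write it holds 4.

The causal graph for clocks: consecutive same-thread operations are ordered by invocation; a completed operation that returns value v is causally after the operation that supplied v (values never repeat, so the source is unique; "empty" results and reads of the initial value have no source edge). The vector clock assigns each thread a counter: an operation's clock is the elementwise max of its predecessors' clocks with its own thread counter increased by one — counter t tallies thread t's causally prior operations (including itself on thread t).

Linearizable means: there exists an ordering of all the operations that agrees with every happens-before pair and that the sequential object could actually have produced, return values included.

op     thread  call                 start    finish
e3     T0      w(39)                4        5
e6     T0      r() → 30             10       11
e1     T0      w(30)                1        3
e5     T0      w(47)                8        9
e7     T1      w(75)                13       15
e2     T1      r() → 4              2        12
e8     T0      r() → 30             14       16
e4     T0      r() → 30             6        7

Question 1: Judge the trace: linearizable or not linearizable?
events 1..6 are fine; event 7 — the response of e4 at time 7 — makes the prefix non-linearizable
the completed operations (3 total) allow one real-time order; the atomic register replay rejects it
including or dropping the 1 pending operation (e2) in any combination fails
one such order, e1, e3, e4 (pending dropped), breaks at step 3 where e4 r() → 30 is illegal

not linearizable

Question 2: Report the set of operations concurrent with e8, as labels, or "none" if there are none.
Answer: e7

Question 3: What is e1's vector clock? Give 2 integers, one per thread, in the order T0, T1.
Answer: (1, 0)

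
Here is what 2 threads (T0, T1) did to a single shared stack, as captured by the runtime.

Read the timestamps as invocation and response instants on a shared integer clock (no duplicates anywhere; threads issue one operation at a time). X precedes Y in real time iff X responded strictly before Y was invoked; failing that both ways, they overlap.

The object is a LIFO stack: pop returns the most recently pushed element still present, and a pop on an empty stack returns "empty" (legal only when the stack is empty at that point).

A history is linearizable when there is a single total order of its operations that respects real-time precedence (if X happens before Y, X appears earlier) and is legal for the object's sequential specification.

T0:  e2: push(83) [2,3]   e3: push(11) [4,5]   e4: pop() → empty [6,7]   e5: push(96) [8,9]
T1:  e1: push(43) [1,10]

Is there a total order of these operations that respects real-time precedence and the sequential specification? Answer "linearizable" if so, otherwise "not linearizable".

not linearizable

prefix check: 1..6 passes, 1..7 fails once e4's time-7 response joins
a single order respects real time; the 3 completed stack operations fail replay along it
no escape via the 1 pending operation (e1): every completion choice fails
take e2, e3, e4 (pending dropped): step 3 already fails, because e4 pop() → empty cannot occur there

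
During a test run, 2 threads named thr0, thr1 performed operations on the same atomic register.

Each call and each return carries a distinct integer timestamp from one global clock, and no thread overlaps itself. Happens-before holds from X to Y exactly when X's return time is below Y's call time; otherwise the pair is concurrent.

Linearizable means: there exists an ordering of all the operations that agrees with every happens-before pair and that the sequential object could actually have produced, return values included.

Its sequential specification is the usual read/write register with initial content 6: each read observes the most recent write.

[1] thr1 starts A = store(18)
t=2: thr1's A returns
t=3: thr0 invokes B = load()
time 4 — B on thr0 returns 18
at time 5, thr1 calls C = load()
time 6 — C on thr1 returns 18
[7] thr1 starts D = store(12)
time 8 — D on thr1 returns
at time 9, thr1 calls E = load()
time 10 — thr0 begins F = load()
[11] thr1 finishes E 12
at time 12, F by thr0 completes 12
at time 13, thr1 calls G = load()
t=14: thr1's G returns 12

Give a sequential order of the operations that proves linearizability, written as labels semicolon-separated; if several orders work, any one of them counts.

step 1: A store(18) — value 18
step 2: B load() → 18 — value 18
step 3: C load() → 18 — value 18
step 4: D store(12) — value 12
step 5: E load() → 12 — value 12
step 6: F load() → 12 — value 12
step 7: G load() → 12 — value 12

A; B; C; D; E; F; G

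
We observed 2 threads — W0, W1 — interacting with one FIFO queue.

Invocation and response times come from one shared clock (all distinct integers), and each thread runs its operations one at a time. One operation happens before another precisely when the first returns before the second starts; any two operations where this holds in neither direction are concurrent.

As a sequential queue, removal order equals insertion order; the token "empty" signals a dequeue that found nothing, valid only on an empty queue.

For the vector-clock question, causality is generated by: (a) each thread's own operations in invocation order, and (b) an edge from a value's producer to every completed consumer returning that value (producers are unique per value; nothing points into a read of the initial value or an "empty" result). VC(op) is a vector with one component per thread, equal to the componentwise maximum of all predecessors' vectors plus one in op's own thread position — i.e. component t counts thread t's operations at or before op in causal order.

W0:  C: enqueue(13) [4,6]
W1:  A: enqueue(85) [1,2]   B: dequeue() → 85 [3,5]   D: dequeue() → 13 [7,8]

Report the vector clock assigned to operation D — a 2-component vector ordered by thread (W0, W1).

(1, 3)

invoked at 1, A has no predecessors; its own W1 bump gives (0, 1)
invoked at 4, C has no predecessors; its own W0 bump gives (1, 0)
merge at B (invoked 3): VC(A)=(0, 1), own-thread bump on W1 → (0, 2)
merge at D (invoked 7): VC(B)=(0, 2), VC(C)=(1, 0), own-thread bump on W1 → (1, 3)
target: VC(D) = (1, 3)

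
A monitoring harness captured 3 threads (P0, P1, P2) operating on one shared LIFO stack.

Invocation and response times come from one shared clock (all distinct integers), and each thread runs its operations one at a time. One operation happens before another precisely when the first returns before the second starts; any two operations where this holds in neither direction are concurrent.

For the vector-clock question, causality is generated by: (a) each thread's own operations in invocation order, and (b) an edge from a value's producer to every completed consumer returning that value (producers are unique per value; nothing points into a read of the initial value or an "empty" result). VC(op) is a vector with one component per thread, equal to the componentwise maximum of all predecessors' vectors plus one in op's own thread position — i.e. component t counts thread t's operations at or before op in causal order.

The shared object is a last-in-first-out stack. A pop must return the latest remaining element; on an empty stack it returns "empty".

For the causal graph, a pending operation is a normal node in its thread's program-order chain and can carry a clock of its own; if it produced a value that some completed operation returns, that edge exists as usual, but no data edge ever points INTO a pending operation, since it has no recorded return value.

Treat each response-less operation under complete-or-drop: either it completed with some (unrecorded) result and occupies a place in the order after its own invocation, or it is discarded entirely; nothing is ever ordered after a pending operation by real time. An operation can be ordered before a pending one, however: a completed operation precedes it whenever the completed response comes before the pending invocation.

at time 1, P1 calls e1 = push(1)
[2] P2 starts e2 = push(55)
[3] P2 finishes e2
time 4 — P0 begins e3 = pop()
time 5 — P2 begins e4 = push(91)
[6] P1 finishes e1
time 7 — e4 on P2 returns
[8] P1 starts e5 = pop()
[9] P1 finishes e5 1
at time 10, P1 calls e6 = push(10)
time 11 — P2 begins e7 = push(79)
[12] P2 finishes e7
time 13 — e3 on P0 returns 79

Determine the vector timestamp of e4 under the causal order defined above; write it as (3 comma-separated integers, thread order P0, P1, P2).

(0, 0, 2)

e2, invoked 2, has no incoming edges; only P2's bump applies → (0, 0, 1)
e1, invoked 1, has no incoming edges; only P1's bump applies → (0, 1, 0)
e4, invoked 5, takes VC(e2)=(0, 0, 1) under max, adds 1 for P2 → (0, 0, 2)
e5, invoked 8, takes VC(e1)=(0, 1, 0) under max, adds 1 for P1 → (0, 2, 0)
e7, invoked 11, takes VC(e4)=(0, 0, 2) under max, adds 1 for P2 → (0, 0, 3)
e6, invoked 10, takes VC(e5)=(0, 2, 0) under max, adds 1 for P1 → (0, 3, 0)
e3, invoked 4, takes VC(e7)=(0, 0, 3) under max, adds 1 for P0 → (1, 0, 3)
target: VC(e4) = (0, 0, 2)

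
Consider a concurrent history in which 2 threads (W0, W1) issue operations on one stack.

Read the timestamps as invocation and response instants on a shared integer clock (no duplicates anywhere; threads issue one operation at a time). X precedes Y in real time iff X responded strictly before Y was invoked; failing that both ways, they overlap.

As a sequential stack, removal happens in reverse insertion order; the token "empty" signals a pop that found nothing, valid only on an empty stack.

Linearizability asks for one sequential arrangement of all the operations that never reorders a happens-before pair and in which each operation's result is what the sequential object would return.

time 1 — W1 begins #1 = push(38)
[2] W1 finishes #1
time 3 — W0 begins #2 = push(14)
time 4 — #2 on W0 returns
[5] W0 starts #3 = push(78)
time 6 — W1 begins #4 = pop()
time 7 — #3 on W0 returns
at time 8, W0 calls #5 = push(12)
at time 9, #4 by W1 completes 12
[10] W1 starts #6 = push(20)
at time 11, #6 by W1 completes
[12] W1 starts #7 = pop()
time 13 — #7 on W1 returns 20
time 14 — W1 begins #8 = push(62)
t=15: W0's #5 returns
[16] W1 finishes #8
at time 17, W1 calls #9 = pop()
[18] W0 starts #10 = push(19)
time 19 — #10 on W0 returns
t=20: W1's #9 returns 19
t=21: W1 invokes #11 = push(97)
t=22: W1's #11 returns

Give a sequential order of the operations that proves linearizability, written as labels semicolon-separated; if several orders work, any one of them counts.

#1; #2; #3; #5; #4; #6; #7; #8; #10; #9; #11

after step 1 (#1 push(38)): stack <38>
after step 2 (#2 push(14)): stack <38,14>
after step 3 (#3 push(78)): stack <38,14,78>
after step 4 (#5 push(12)): stack <38,14,78,12>
after step 5 (#4 pop() → 12): stack <38,14,78>
after step 6 (#6 push(20)): stack <38,14,78,20>
after step 7 (#7 pop() → 20): stack <38,14,78>
after step 8 (#8 push(62)): stack <38,14,78,62>
after step 9 (#10 push(19)): stack <38,14,78,62,19>
after step 10 (#9 pop() → 19): stack <38,14,78,62>
after step 11 (#11 push(97)): stack <38,14,78,62,97>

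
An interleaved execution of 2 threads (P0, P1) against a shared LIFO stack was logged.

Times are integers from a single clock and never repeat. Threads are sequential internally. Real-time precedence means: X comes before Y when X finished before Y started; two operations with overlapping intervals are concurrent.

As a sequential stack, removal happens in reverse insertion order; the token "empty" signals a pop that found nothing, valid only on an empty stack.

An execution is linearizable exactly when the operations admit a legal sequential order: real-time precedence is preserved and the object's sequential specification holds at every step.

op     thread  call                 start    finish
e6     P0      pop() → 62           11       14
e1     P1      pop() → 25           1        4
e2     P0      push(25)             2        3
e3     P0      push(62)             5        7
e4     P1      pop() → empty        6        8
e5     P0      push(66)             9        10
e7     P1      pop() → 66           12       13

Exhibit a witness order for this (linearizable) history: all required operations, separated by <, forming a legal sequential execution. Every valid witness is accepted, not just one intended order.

step 1: e2 push(25) — stack <25>
step 2: e1 pop() → 25 — stack <>
step 3: e4 pop() → empty — stack <>
step 4: e3 push(62) — stack <62>
step 5: e5 push(66) — stack <62,66>
step 6: e7 pop() → 66 — stack <62>
step 7: e6 pop() → 62 — stack <>

e2 < e1 < e4 < e3 < e5 < e7 < e6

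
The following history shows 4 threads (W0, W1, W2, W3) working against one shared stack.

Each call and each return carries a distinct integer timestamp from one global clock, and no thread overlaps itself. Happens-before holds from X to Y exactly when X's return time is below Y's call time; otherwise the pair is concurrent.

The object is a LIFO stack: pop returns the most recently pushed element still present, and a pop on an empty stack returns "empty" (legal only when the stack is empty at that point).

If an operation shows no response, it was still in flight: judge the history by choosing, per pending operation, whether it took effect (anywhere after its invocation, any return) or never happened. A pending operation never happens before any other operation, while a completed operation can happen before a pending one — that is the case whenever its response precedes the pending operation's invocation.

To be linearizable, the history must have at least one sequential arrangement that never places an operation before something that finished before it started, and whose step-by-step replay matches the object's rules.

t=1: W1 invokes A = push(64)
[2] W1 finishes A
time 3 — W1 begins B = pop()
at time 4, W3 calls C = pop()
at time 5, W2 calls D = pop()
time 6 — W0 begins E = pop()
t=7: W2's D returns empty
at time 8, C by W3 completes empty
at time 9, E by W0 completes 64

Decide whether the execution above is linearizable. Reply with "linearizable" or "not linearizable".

witness order: A, E, B, C, D
step 1: A push(64) — stack <64>
step 2: E pop() → 64 — stack <>
step 3: B pop() (pending, included) — stack <>
step 4: C pop() → empty — stack <>
step 5: D pop() → empty — stack <>

linearizable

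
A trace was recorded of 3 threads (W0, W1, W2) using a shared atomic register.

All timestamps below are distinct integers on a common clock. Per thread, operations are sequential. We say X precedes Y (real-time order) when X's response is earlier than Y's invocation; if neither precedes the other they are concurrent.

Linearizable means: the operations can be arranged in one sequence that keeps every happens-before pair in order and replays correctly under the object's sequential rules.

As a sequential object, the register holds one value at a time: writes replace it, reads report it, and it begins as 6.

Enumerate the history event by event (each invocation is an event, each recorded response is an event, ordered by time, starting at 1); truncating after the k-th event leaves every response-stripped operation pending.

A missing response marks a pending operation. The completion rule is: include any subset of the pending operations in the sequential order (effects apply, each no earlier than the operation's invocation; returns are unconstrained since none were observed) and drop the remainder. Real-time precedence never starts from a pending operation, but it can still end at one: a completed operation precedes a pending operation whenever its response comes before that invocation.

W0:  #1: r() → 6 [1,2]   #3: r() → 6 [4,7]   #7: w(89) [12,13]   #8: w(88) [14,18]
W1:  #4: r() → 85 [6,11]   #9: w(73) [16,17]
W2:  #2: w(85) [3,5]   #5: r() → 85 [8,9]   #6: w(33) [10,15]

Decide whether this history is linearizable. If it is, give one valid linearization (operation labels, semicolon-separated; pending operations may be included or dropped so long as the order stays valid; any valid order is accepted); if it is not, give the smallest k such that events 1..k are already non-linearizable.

after step 1 (#1 r() → 6): value 6
after step 2 (#3 r() → 6): value 6
after step 3 (#2 w(85)): value 85
after step 4 (#4 r() → 85): value 85
after step 5 (#5 r() → 85): value 85
after step 6 (#6 w(33)): value 33
after step 7 (#7 w(89)): value 89
after step 8 (#8 w(88)): value 88
after step 9 (#9 w(73)): value 73

linearizable — witness: #1; #3; #2; #4; #5; #6; #7; #8; #9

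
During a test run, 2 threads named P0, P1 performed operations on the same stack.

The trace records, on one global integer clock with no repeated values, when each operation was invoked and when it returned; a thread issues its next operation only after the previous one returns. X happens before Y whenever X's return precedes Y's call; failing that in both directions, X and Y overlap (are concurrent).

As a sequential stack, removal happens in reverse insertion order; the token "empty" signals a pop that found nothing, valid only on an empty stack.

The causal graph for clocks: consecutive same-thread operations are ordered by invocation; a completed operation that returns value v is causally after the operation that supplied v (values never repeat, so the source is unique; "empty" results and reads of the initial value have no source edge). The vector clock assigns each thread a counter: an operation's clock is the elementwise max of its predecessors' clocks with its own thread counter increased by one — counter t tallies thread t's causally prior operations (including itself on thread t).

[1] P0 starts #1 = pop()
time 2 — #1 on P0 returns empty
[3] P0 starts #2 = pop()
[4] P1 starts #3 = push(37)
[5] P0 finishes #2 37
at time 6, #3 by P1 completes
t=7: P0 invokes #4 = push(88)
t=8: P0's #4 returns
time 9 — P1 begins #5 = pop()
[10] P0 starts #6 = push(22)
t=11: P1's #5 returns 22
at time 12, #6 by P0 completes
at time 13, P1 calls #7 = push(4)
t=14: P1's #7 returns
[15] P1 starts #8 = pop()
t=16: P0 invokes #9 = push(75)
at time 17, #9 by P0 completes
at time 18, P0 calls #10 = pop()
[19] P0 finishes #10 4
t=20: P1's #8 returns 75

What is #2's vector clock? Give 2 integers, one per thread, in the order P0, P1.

(2, 1)

VC(#3, invoked at 4): no causal predecessors; +1 on P1 → (0, 1)
VC(#1, invoked at 1): no causal predecessors; +1 on P0 → (1, 0)
invoked at 3, #2 merges VC(#1)=(1, 0), VC(#3)=(0, 1) and bumps P0's slot → (2, 1)
invoked at 7, #4 merges VC(#2)=(2, 1) and bumps P0's slot → (3, 1)
invoked at 10, #6 merges VC(#4)=(3, 1) and bumps P0's slot → (4, 1)
invoked at 9, #5 merges VC(#3)=(0, 1), VC(#6)=(4, 1) and bumps P1's slot → (4, 2)
invoked at 16, #9 merges VC(#6)=(4, 1) and bumps P0's slot → (5, 1)
invoked at 13, #7 merges VC(#5)=(4, 2) and bumps P1's slot → (4, 3)
invoked at 15, #8 merges VC(#7)=(4, 3), VC(#9)=(5, 1) and bumps P1's slot → (5, 4)
invoked at 18, #10 merges VC(#7)=(4, 3), VC(#9)=(5, 1) and bumps P0's slot → (6, 3)
target: VC(#2) = (2, 1)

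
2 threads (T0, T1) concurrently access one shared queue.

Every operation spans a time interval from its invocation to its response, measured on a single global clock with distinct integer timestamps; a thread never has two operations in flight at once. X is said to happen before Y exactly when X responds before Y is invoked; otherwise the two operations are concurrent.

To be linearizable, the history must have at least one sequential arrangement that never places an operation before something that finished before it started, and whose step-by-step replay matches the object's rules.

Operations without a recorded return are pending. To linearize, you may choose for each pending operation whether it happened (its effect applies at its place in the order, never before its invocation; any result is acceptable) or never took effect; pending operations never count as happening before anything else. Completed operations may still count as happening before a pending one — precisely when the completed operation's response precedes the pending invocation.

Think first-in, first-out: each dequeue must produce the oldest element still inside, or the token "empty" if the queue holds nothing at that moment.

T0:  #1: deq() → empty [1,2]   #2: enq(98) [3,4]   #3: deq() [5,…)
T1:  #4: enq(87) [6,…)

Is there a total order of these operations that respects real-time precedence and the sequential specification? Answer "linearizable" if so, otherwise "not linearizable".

one valid linearization: #1, #2
step 1: #1 deq() → empty — queue <>
step 2: #2 enq(98) — queue <98>

linearizable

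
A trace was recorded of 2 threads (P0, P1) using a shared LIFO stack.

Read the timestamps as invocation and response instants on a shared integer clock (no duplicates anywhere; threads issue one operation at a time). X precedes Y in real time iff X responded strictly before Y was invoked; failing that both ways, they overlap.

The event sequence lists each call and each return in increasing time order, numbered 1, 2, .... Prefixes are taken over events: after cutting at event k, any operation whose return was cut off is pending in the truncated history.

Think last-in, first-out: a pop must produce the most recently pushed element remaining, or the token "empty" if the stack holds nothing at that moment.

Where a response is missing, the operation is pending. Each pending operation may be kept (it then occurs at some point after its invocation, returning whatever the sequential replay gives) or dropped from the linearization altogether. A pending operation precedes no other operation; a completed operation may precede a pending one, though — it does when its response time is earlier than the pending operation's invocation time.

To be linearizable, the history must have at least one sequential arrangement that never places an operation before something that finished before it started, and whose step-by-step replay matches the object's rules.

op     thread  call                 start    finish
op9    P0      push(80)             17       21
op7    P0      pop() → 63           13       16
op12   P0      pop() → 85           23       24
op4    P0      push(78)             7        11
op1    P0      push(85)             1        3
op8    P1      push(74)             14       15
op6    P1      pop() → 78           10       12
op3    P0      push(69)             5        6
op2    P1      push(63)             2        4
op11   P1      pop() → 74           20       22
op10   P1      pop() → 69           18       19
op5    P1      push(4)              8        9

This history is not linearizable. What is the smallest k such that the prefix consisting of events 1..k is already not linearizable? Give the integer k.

16

events 1..15 are still linearizable — one witness is op1, op2, op3, op5, op4, op6, op7, op8:
1. op1 push(85), leaving stack <85>
2. op2 push(63), leaving stack <85,63>
3. op3 push(69), leaving stack <85,63,69>
4. op5 push(4), leaving stack <85,63,69,4>
5. op4 push(78), leaving stack <85,63,69,4,78>
6. op6 pop() → 78, leaving stack <85,63,69,4>
7. op7 pop() (pending, included), leaving stack <85,63,69>
8. op8 push(74), leaving stack <85,63,69,74>
include event 16 — op7 responding at 16 — and every candidate order breaks
take op1, op2, op3, op4, op5, op6, op7, op8: step 6 already fails, because op6 pop() → 78 cannot occur there
take op1, op2, op3, op4, op5, op6, op8, op7: step 6 already fails, because op6 pop() → 78 cannot occur there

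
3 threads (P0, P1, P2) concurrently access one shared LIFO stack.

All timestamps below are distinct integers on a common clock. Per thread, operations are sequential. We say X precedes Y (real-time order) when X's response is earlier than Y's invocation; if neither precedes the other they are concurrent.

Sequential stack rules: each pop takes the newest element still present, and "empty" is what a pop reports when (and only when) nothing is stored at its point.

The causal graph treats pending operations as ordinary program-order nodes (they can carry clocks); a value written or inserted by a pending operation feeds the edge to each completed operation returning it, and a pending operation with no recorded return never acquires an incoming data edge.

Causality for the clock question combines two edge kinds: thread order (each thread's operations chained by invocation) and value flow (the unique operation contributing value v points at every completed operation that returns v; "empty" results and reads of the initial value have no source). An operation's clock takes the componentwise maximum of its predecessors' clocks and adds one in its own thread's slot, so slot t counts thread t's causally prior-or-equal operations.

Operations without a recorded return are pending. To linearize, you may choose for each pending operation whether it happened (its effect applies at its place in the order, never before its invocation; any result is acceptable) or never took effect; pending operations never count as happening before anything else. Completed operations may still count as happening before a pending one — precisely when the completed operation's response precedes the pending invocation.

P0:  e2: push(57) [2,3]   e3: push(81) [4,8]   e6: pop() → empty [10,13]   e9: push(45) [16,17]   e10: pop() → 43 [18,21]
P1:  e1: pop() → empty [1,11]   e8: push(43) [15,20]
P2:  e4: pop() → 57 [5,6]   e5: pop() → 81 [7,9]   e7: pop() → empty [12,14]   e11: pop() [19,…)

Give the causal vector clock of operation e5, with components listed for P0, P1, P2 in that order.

(2, 0, 2)

e1, invoked 1, has no incoming edges; only P1's bump applies → (0, 1, 0)
e2, invoked 2, has no incoming edges; only P0's bump applies → (1, 0, 0)
invoked at 15, e8 merges VC(e1)=(0, 1, 0) and bumps P1's slot → (0, 2, 0)
invoked at 5, e4 merges VC(e2)=(1, 0, 0) and bumps P2's slot → (1, 0, 1)
invoked at 4, e3 merges VC(e2)=(1, 0, 0) and bumps P0's slot → (2, 0, 0)
invoked at 10, e6 merges VC(e3)=(2, 0, 0) and bumps P0's slot → (3, 0, 0)
invoked at 7, e5 merges VC(e3)=(2, 0, 0), VC(e4)=(1, 0, 1) and bumps P2's slot → (2, 0, 2)
invoked at 16, e9 merges VC(e6)=(3, 0, 0) and bumps P0's slot → (4, 0, 0)
invoked at 12, e7 merges VC(e5)=(2, 0, 2) and bumps P2's slot → (2, 0, 3)
invoked at 19, e11 merges VC(e7)=(2, 0, 3) and bumps P2's slot → (2, 0, 4)
invoked at 18, e10 merges VC(e8)=(0, 2, 0), VC(e9)=(4, 0, 0) and bumps P0's slot → (5, 2, 0)
target: VC(e5) = (2, 0, 2)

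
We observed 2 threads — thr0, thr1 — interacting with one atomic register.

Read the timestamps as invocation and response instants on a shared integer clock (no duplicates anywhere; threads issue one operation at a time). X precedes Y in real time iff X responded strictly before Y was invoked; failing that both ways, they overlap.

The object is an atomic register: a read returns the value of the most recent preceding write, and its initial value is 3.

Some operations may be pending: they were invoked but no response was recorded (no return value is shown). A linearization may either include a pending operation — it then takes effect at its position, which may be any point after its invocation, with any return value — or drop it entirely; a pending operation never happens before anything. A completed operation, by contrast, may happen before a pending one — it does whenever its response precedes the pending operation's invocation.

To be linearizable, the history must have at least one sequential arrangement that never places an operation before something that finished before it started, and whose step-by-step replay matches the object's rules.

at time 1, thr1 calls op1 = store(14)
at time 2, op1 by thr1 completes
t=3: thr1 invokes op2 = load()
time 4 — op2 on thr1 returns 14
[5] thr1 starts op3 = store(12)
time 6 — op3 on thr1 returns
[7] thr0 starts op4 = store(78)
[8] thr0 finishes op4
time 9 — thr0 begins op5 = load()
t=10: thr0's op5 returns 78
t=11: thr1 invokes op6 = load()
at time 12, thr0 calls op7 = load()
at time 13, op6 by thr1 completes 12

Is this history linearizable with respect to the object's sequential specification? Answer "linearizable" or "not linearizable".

not linearizable

the violation lands at event 13, op6's response at time 13: events 1..12 linearize, events 1..13 do not
exhaustive check: the 6 completed atomic register ops admit one real-time order; illegal
every completion of the 1 pending operation (op7) was checked; none linearizes
for example op1, op2, op3, op4, op5, op6 (pending dropped) fails at step 6: op6 load() → 12 is not legal there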